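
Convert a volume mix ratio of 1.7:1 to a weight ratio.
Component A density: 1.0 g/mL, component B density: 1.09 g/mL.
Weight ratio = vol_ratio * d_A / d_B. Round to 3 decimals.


= 1.7 * 1.0 / 1.09 = 1.560

1.560


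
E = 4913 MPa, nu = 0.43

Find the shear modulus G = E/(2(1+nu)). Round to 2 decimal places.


G = 4913 / (2 * 1.43)
= 1717.83 MPa

1717.83


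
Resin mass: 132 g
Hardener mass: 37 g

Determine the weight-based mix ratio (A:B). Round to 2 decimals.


Ratio = 132 / 37 = 3.57

3.57


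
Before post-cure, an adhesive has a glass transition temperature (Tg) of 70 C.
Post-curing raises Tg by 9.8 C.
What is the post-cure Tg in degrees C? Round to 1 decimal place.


Tg_post = Tg_base + delta_Tg
= 70 + 9.8
= 79.8 C

79.8


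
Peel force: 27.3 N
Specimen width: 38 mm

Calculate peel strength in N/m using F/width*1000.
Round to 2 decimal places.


Peel strength = 27.3 / 38 * 1000 = 718.42 N/m

718.42


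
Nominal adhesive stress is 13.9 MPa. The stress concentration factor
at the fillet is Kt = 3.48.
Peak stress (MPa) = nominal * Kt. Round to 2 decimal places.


Peak = 13.9 * 3.48 = 48.37 MPa

48.37


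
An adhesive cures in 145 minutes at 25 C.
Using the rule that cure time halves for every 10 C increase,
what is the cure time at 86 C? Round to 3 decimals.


Factor = 2^((86 - 25) / 10) = 68.5935
Cure time = 145 / 68.5935
= 2.114 minutes

2.114


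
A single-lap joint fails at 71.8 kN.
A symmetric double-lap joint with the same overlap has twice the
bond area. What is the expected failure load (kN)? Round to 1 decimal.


Double-lap load = 2 * 71.8 = 143.6 kN

143.6


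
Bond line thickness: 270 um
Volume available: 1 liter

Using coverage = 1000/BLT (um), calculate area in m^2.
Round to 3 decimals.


1 L = 1e6 mm^3, thickness = 270 um = 0.27 mm
Area = 1e6 / 0.27 mm^2 = (1e6 / 0.27) / 1e6 m^2 = 1000 / 270 m^2
= 3.704 m^2

3.704


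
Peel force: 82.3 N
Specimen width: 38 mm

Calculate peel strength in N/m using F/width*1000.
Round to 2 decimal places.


Peel strength = 82.3 / 38 * 1000 = 2165.79 N/m

2165.79


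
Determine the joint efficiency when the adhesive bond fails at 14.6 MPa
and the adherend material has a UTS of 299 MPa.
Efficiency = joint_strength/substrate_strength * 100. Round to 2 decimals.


Joint efficiency = 14.6 / 299 * 100
= 4.88%

4.88


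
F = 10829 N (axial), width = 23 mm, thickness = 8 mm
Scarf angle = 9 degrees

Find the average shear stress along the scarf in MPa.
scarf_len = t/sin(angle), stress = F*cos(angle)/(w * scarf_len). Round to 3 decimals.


scarf_len = 8/sin(9 deg) = 51.1396
cos(9 deg) = 0.987688
stress = 10829*0.987688/(23*51.1396) = 9.093 MPa

9.093


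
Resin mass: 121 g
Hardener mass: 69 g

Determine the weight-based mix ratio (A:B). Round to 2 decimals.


Ratio = 121 / 69 = 1.75

1.75


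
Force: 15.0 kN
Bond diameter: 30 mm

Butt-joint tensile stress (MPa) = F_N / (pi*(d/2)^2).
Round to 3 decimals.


F_N = 15.0 * 1000 = 15000.0 N
A = pi*(15.0)^2 = 706.8583 mm^2
stress = 15000.0 / 706.8583 = 21.221 MPa

21.221


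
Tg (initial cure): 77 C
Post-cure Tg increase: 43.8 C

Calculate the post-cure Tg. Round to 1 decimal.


Post-cure Tg = 77 + 43.8 = 120.8 C

120.8


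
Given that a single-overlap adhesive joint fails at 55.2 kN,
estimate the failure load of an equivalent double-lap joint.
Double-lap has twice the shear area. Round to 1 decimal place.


Double-lap factor = 2
Expected load = 55.2 * 2 = 110.4 kN

110.4


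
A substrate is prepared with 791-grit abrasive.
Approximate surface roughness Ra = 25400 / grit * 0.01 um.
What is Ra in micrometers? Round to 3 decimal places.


Ra = 25400 / 791 * 0.01 = 0.321 um

0.321


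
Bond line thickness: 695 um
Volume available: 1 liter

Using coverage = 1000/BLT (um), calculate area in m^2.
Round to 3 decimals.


1 L = 1e6 mm^3, thickness = 695 um = 0.695 mm
Area = 1e6 / 0.695 mm^2 = (1e6 / 0.695) / 1e6 m^2 = 1000 / 695 m^2
= 1.439 m^2

1.439


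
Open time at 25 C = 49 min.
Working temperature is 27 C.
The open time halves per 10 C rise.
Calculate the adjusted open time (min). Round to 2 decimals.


factor = 2^((27 - 25) / 10) = 1.1487
ot = 49 / 1.1487 = 42.66 min

42.66


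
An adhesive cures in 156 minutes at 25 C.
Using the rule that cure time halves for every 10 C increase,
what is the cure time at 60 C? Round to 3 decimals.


Factor = 2^((60 - 25) / 10) = 11.3137
Cure time = 156 / 11.3137
= 13.789 minutes

13.789


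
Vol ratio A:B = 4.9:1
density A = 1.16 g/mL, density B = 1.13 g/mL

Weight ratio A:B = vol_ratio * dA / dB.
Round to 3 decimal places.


Weight ratio = 4.9 * 1.16 / 1.13
= 5.030

5.030


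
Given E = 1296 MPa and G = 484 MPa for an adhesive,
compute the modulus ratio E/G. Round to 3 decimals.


E/G ratio = 1296 / 484 = 2.678

2.678


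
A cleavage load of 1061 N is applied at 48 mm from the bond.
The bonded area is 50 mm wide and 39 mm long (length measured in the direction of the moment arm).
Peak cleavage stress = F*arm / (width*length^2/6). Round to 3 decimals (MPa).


Moment = 1061 * 48 = 50928 N*mm
Section modulus = 50 * 1521 / 6 = 76050 / 6 mm^3
Stress = 50928 / (76050 / 6) = 305568 / 76050
= 4.018 MPa

4.018


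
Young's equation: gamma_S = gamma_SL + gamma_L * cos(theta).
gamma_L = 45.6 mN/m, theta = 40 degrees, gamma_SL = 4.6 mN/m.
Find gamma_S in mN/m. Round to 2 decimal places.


cos(40 deg) = 0.766044
gamma_S = 4.6 + 45.6 * 0.766044
= 39.53 mN/m

39.53


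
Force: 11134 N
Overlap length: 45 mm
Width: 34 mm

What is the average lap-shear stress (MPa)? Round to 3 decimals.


Average shear stress = F / (overlap * width)
= 11134 / (45 * 34)
= 7.277 MPa

7.277


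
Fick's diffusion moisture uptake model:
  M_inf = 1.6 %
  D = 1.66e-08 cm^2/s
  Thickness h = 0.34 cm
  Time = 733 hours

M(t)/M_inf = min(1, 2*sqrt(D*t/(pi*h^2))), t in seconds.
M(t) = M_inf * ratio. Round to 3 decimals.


t_sec = 733 * 3600 = 2638800
ratio = 2*sqrt(1.66e-08*2638800/(pi*0.34^2))
= min(1, 0.694598)
= 0.694598
M(t) = 1.6 * 0.694598 = 1.111 %

1.111


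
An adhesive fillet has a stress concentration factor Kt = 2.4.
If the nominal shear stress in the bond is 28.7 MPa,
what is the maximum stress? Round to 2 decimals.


Max stress = 28.7 * 2.4 = 68.88 MPa

68.88


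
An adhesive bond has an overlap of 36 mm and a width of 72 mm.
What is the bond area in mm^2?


Bond area = overlap * width
= 36 * 72
= 2592 mm^2

2592


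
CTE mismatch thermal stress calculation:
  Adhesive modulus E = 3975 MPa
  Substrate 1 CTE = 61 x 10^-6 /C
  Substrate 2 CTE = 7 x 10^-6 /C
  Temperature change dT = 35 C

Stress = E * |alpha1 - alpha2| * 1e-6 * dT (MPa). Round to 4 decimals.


delta_alpha = |61 - 7| = 54 x 10^-6/C
Stress = 3975 * 54e-6 * 35
= 7.5128 MPa

7.5128


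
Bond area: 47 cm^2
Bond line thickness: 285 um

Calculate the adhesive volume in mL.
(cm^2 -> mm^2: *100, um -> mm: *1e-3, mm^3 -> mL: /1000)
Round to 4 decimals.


V = 47*100 * 285*1e-3 / 1000
= 1.3395 mL

1.3395


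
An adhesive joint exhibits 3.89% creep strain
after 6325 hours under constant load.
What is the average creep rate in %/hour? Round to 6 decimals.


Creep rate = strain / time
= 3.89 / 6325
= 0.000615 %/h

0.000615


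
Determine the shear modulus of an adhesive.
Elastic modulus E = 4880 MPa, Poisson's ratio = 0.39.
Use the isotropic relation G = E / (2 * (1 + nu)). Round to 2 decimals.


G = 4880 / (2*(1+0.39)) = 4880 / 2.78
= 1755.40 MPa

1755.40


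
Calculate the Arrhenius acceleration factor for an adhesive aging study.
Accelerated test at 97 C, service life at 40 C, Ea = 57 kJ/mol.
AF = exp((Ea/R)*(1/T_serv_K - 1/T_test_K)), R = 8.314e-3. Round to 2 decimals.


T_test = 370.15 K, T_serv = 313.15 K
Ea/R = 57 / 0.008314 = 6855.91
AF = exp(6855.91 * (1/313.15 - 1/370.15))
= 29.12

29.12


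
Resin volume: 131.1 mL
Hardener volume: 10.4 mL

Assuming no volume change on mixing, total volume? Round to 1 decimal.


V_total = 131.1 + 10.4 = 141.5 mL

141.5


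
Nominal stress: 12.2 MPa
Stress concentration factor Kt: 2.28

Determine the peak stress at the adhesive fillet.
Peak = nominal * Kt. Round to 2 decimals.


Peak stress = 12.2 * 2.28
= 27.82 MPa

27.82


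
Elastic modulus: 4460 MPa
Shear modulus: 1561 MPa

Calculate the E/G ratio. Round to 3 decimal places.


E / G = 4460 / 1561 = 2.857

2.857


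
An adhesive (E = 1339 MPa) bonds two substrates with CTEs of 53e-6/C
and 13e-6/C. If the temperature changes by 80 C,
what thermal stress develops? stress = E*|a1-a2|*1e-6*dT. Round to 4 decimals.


Stress = 1339 * |53 - 13| * 1e-6 * 80
= 4.2848 MPa

4.2848


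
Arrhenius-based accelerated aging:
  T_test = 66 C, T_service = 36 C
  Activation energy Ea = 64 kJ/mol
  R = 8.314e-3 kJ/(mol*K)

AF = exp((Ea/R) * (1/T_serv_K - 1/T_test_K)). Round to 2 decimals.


T_test_K = 339.15, T_serv_K = 309.15
AF = exp((64/8.314e-3) * (1/309.15 - 1/339.15))
= 9.05

9.05


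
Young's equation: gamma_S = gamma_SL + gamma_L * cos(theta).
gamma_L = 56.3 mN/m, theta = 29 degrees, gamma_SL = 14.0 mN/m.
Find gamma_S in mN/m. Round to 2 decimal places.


cos(29 deg) = 0.874620
gamma_S = 14.0 + 56.3 * 0.874620
= 63.24 mN/m

63.24


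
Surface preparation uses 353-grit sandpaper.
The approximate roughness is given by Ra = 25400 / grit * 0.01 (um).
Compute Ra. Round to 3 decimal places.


Ra = 25400 / 353 * 0.01
= 254 / 353
= 0.720 um

0.720


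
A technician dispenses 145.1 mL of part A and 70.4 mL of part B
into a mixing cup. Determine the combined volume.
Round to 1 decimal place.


Combined volume = 145.1 + 70.4
= 215.5 mL

215.5


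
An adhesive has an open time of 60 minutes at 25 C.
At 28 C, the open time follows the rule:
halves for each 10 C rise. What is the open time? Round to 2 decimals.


Factor = 2^((28-25)/10) = 1.2311
Open time = 60 / 1.2311 = 48.74 min

48.74


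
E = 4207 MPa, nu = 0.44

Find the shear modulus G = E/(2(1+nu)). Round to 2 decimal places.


G = 4207 / (2 * 1.44)
= 1460.76 MPa

1460.76


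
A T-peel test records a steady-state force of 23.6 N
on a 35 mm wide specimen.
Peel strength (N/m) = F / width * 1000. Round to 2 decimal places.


Peel strength = 23.6 / 35 * 1000
= 674.29 N/m

674.29


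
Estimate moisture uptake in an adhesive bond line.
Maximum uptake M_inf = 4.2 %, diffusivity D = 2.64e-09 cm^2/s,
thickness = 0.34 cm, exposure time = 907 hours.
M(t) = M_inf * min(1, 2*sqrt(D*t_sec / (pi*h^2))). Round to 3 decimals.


Convert time: 907 h = 3265200 s
ratio = min(1, 2*sqrt(2.64e-09*3265200/(pi*0.34^2)))
= 0.308129
M(t) = 4.2 * 0.308129 = 1.294%

1.294


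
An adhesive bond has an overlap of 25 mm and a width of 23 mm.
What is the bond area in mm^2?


Bond area = overlap * width
= 25 * 23
= 575 mm^2

575


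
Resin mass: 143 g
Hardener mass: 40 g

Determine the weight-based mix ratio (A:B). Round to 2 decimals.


Ratio = 143 / 40 = 3.58

3.58


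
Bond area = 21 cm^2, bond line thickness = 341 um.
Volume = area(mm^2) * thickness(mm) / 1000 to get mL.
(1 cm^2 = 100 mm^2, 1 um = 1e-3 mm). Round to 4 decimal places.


area_mm2 = 21 * 100 = 2100
blt_mm = 341 * 1e-3 = 0.341
vol_mm3 = 2100 * 0.341 = 716.1
vol_mL = 716.1 / 1000 = 0.7161 mL

0.7161


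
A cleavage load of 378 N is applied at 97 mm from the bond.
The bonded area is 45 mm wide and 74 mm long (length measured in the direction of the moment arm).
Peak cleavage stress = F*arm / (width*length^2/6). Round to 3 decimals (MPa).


Moment = 378 * 97 = 36666 N*mm
Section modulus = 45 * 5476 / 6 = 246420 / 6 mm^3
Stress = 36666 / (246420 / 6) = 219996 / 246420
= 0.893 MPa

0.893


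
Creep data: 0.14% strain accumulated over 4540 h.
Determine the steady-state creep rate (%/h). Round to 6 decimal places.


Rate = 0.14 / 4540 = 0.000031 %/h

0.000031


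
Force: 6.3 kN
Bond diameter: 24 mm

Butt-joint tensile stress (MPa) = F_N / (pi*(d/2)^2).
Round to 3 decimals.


F_N = 6.3 * 1000 = 6300.0 N
A = pi*(12.0)^2 = 452.3893 mm^2
stress = 6300.0 / 452.3893 = 13.926 MPa

13.926


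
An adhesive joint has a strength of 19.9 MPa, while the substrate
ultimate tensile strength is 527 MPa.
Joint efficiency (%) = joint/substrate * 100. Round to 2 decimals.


Efficiency = 19.9 / 527 * 100
= 3.78%

3.78


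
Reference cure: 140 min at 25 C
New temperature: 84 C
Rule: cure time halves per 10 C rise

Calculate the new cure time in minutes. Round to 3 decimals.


factor = 2^((84-25)/10) = 59.7141
t_new = 140 / 59.7141 = 2.345 min

2.345


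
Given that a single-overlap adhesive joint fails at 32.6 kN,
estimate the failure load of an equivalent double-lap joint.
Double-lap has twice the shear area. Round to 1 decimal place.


Double-lap factor = 2
Expected load = 32.6 * 2 = 65.2 kN

65.2


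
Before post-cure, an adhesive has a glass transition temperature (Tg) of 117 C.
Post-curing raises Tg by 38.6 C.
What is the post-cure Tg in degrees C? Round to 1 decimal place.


Tg_post = Tg_base + delta_Tg
= 117 + 38.6
= 155.6 C

155.6


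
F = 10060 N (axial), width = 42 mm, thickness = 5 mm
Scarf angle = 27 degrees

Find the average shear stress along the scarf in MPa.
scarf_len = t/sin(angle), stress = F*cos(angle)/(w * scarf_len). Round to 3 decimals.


scarf_len = 5/sin(27 deg) = 11.0134
cos(27 deg) = 0.891007
stress = 10060*0.891007/(42*11.0134) = 19.378 MPa

19.378


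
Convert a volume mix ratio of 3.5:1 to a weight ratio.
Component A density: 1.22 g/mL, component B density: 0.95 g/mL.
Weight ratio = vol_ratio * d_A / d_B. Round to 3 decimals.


= 3.5 * 1.22 / 0.95 = 4.495

4.495


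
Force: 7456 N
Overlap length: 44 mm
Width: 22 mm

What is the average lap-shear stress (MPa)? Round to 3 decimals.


Average shear stress = F / (overlap * width)
= 7456 / (44 * 22)
= 7.702 MPa

7.702


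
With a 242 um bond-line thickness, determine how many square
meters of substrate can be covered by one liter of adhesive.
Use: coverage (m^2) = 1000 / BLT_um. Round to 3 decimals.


Coverage = 1000 / 242 = 4.132 m^2

4.132


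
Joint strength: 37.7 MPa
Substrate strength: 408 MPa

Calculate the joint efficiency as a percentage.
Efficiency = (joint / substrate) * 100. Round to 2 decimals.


Efficiency = (37.7 / 408) * 100 = 9.24%

9.24


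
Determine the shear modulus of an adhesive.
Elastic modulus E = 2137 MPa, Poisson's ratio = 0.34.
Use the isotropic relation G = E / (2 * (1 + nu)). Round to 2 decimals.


G = 2137 / (2*(1+0.34)) = 2137 / 2.68
= 797.39 MPa

797.39


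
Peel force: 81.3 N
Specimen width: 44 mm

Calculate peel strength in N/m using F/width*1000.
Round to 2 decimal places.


Peel strength = 81.3 / 44 * 1000 = 1847.73 N/m

1847.73


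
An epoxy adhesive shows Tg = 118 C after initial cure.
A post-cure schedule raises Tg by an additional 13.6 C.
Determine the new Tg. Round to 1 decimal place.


New Tg = 118 + 13.6
= 131.6 C

131.6


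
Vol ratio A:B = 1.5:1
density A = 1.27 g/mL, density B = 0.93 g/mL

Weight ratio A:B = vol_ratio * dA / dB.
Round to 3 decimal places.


Weight ratio = 1.5 * 1.27 / 0.93
= 2.048

2.048


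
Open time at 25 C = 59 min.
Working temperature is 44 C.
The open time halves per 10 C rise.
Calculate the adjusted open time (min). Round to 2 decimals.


factor = 2^((44 - 25) / 10) = 3.7321
ot = 59 / 3.7321 = 15.81 min

15.81


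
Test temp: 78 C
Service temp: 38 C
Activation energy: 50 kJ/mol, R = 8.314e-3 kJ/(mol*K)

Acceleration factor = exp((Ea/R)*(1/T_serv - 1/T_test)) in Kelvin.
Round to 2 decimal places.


AF = exp((50/0.008314)*(1/311.15 - 1/351.15))
= 9.04

9.04


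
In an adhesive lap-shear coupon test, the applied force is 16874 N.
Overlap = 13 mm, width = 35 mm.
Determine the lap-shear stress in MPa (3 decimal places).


stress = F / (overlap * width)
= 16874 / (13 * 35)
= 37.086 MPa

37.086


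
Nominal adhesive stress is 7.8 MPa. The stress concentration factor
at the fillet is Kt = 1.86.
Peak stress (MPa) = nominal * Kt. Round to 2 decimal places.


Peak = 7.8 * 1.86 = 14.51 MPa

14.51


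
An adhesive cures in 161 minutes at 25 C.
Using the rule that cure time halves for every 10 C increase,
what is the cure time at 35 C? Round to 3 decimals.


Factor = 2^((35 - 25) / 10) = 2.0000
Cure time = 161 / 2.0000
= 80.500 minutes

80.500


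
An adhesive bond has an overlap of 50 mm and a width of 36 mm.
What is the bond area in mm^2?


Bond area = overlap * width
= 50 * 36
= 1800 mm^2

1800


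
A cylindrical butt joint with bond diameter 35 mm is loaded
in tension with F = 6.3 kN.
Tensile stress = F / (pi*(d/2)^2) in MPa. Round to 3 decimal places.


Area = pi * (35/2)^2 = 962.1128 mm^2
Stress = 6.3*1000 / 962.1128
= 6.548 MPa

6.548


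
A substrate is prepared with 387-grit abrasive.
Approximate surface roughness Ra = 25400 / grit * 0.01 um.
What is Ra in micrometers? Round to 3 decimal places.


Ra = 25400 / 387 * 0.01 = 0.656 um

0.656


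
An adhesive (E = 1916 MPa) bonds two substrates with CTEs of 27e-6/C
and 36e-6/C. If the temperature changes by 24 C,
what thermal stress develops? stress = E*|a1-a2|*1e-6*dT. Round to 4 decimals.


Stress = 1916 * |27 - 36| * 1e-6 * 24
= 0.4139 MPa

0.4139


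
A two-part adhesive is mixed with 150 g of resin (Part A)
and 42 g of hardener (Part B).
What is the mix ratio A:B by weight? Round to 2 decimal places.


Mix ratio = mass_A / mass_B
= 150 / 42
= 3.57

3.57


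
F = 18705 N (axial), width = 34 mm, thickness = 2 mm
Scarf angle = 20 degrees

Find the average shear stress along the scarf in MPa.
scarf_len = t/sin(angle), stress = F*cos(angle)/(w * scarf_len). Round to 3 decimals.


scarf_len = 2/sin(20 deg) = 5.8476
cos(20 deg) = 0.939693
stress = 18705*0.939693/(34*5.8476) = 88.407 MPa

88.407


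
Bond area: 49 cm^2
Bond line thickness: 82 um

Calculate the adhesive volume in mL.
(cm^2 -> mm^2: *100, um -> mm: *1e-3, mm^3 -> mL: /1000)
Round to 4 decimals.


V = 49*100 * 82*1e-3 / 1000
= 0.4018 mL

0.4018


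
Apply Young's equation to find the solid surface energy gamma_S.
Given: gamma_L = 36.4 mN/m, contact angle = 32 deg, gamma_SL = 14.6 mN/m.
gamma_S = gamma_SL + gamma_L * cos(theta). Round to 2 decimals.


theta_rad = 32 * pi/180 = 0.558505
gamma_S = 14.6 + 36.4 * cos(0.558505)
= 45.47 mN/m

45.47


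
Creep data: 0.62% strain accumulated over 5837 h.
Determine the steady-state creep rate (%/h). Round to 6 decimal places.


Rate = 0.62 / 5837 = 0.000106 %/h

0.000106


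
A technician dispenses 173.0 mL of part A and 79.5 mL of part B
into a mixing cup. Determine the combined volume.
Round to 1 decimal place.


Combined volume = 173.0 + 79.5
= 252.5 mL

252.5


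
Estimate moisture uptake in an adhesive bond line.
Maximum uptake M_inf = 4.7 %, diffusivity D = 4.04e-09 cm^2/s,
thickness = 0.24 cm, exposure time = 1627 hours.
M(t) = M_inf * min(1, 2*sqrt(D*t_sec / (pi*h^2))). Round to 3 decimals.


Convert time: 1627 h = 5857200 s
ratio = min(1, 2*sqrt(4.04e-09*5857200/(pi*0.24^2)))
= 0.723235
M(t) = 4.7 * 0.723235 = 3.399%

3.399


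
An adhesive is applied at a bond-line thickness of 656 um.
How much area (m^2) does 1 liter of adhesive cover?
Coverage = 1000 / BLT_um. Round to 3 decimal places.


Coverage = 1000 / 656 = 1.524 m^2

1.524


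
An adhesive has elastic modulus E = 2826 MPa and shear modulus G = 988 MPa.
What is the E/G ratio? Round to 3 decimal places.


E/G = 2826 / 988 = 2.860

2.860


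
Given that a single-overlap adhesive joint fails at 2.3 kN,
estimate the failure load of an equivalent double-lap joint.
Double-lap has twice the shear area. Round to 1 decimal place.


Double-lap factor = 2
Expected load = 2.3 * 2 = 4.6 kN

4.6


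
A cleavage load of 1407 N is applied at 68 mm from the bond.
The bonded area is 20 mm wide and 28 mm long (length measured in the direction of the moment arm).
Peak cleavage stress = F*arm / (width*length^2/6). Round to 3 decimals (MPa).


Moment = 1407 * 68 = 95676 N*mm
Section modulus = 20 * 784 / 6 = 15680 / 6 mm^3
Stress = 95676 / (15680 / 6) = 574056 / 15680
= 36.611 MPa

36.611


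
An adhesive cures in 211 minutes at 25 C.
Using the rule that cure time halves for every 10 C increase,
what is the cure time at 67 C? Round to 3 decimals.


Factor = 2^((67 - 25) / 10) = 18.3792
Cure time = 211 / 18.3792
= 11.480 minutes

11.480


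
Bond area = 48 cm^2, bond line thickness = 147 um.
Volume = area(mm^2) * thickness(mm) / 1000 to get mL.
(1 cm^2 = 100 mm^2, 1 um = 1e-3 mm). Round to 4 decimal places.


area_mm2 = 48 * 100 = 4800
blt_mm = 147 * 1e-3 = 0.147
vol_mm3 = 4800 * 0.147 = 705.6
vol_mL = 705.6 / 1000 = 0.7056 mL

0.7056


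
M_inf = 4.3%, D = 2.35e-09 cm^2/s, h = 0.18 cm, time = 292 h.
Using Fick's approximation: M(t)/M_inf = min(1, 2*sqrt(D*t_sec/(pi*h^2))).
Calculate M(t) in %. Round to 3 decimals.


t = 1051200 s
ratio = min(1, 2*sqrt(2.35e-09*1051200/(pi*0.0324)))
= 0.311573
M(t) = 4.3 * 0.311573 = 1.340%

1.340


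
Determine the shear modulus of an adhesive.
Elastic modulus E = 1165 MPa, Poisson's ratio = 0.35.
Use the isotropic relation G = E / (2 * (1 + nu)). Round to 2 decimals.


G = 1165 / (2*(1+0.35)) = 1165 / 2.70
= 431.48 MPa

431.48


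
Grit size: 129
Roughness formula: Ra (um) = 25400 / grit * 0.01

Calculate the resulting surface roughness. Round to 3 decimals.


Ra = 25400 / 129 * 0.01
= 1.969 um

1.969


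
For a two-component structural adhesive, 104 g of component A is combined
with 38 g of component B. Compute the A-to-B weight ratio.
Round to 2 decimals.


Weight ratio A:B = 104 / 38
= 2.74

2.74


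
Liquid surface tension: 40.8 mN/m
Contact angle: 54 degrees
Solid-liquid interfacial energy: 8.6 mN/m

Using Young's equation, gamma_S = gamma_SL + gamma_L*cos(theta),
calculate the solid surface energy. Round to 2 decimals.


gamma_S = 8.6 + 40.8 * cos(54)
= 32.58 mN/m

32.58


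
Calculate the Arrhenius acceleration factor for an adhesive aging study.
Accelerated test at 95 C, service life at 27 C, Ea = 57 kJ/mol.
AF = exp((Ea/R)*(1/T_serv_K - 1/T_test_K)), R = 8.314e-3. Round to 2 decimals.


T_test = 368.15 K, T_serv = 300.15 K
Ea/R = 57 / 0.008314 = 6855.91
AF = exp(6855.91 * (1/300.15 - 1/368.15))
= 67.97

67.97


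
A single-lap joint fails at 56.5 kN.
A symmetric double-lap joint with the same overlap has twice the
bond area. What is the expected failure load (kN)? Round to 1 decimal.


Double-lap load = 2 * 56.5 = 113.0 kN

113.0


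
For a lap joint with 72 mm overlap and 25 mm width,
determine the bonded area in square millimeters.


Area = 72 * 25 = 1800 mm^2

1800


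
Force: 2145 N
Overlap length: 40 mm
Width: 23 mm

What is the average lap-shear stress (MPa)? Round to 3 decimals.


Average shear stress = F / (overlap * width)
= 2145 / (40 * 23)
= 2.332 MPa

2.332


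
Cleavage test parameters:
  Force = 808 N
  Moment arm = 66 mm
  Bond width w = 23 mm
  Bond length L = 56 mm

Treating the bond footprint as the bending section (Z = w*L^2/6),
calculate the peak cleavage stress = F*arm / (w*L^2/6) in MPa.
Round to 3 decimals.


M = 808 * 66 = 53328 N*mm
Z = 23 * 56^2 / 6 = 72128 / 6 mm^3
sigma = M / Z = 6 * 53328 / 72128 = 319968 / 72128
= 4.436 MPa

4.436


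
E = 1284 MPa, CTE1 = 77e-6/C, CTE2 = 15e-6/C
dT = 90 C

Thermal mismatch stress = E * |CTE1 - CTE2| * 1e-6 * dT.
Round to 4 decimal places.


= 1284 * 62e-6 * 90
= 7.1647 MPa

7.1647


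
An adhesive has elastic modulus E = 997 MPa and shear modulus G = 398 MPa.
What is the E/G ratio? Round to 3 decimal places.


E/G = 997 / 398 = 2.505

2.505


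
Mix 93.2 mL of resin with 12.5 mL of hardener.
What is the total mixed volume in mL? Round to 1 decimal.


Total = 93.2 + 12.5 = 105.7 mL

105.7


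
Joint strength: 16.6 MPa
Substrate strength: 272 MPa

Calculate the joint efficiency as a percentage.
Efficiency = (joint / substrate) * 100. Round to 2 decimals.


Efficiency = (16.6 / 272) * 100 = 6.10%

6.10


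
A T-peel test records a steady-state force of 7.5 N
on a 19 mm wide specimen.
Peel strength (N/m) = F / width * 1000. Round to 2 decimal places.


Peel strength = 7.5 / 19 * 1000
= 394.74 N/m

394.74


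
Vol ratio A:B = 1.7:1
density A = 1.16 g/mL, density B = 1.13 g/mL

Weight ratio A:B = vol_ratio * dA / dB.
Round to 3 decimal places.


Weight ratio = 1.7 * 1.16 / 1.13
= 1.745

1.745


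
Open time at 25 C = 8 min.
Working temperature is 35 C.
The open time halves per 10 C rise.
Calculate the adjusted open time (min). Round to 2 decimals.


factor = 2^((35 - 25) / 10) = 2.0000
ot = 8 / 2.0000 = 4.00 min

4.00


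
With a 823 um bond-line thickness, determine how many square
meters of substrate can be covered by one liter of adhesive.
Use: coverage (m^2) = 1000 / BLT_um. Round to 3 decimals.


Coverage = 1000 / 823 = 1.215 m^2

1.215


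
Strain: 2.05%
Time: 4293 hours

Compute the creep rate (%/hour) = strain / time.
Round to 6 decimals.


Creep rate = 2.05 / 4293
= 0.000478 %/h

0.000478


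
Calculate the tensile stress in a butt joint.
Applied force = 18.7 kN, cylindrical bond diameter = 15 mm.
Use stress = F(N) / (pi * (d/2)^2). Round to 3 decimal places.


A = pi * 7.5^2 = 176.7146 mm^2
sigma = 18700.0 / 176.7146 = 105.820 MPa

105.820


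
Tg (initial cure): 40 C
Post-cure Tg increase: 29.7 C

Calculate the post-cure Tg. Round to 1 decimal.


Post-cure Tg = 40 + 29.7 = 69.7 C

69.7


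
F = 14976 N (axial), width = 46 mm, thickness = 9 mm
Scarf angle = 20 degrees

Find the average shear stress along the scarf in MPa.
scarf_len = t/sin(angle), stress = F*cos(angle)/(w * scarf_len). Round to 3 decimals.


scarf_len = 9/sin(20 deg) = 26.3142
cos(20 deg) = 0.939693
stress = 14976*0.939693/(46*26.3142) = 11.626 MPa

11.626


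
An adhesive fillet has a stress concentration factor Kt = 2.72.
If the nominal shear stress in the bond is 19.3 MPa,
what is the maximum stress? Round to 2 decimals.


Max stress = 19.3 * 2.72 = 52.50 MPa

52.50


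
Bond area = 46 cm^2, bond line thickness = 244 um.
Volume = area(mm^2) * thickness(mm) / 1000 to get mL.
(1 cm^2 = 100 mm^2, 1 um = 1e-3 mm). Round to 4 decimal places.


area_mm2 = 46 * 100 = 4600
blt_mm = 244 * 1e-3 = 0.244
vol_mm3 = 4600 * 0.244 = 1122.4
vol_mL = 1122.4 / 1000 = 1.1224 mL

1.1224


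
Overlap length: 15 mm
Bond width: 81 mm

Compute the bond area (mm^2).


Bond area = 15 * 81 = 1215 mm^2

1215


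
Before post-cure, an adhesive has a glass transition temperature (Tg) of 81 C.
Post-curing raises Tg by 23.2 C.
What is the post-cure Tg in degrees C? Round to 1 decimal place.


Tg_post = Tg_base + delta_Tg
= 81 + 23.2
= 104.2 C

104.2


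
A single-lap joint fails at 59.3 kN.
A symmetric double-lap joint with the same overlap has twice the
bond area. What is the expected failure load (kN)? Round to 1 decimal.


Double-lap load = 2 * 59.3 = 118.6 kN

118.6


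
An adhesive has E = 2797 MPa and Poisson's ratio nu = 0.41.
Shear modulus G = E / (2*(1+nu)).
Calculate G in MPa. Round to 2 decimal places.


G = 2797 / (2*(1+0.41))
= 2797 / 2.82
= 991.84 MPa

991.84


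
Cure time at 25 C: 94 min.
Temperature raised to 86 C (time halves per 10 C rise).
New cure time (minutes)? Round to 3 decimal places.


Acceleration factor = 2^(61/10) = 68.5935
New time = 94 / 68.5935 = 1.370 min

1.370


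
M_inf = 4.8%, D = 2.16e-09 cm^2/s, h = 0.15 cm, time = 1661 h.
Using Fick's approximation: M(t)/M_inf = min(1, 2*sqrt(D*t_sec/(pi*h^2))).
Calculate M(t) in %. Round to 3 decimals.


t = 5979600 s
ratio = min(1, 2*sqrt(2.16e-09*5979600/(pi*0.0225)))
= 0.854922
M(t) = 4.8 * 0.854922 = 4.104%

4.104


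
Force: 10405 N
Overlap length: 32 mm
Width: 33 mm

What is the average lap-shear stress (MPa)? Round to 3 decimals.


Average shear stress = F / (overlap * width)
= 10405 / (32 * 33)
= 9.853 MPa

9.853


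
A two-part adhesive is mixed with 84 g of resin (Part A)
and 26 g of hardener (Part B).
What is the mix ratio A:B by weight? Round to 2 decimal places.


Mix ratio = mass_A / mass_B
= 84 / 26
= 3.23

3.23


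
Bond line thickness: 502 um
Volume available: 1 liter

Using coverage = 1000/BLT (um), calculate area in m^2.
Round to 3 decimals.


1 L = 1e6 mm^3, thickness = 502 um = 0.502 mm
Area = 1e6 / 0.502 mm^2 = (1e6 / 0.502) / 1e6 m^2 = 1000 / 502 m^2
= 1.992 m^2

1.992


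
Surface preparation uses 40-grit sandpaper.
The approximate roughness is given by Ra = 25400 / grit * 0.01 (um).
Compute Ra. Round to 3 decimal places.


Ra = 25400 / 40 * 0.01
= 254 / 40
= 6.350 um

6.350


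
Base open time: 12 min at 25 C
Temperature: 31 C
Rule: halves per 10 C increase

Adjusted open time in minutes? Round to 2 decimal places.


Acceleration = 2^((31-25)/10) = 1.5157
Open time = 12 / 1.5157 = 7.92 min

7.92


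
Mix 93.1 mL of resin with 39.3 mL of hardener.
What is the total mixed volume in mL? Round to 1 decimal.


Total = 93.1 + 39.3 = 132.4 mL

132.4


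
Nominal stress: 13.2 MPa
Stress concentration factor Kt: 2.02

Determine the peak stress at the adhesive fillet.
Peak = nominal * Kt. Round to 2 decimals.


Peak stress = 13.2 * 2.02
= 26.66 MPa

26.66


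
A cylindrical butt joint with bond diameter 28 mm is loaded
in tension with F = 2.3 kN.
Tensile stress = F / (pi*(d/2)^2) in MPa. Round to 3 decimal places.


Area = pi * (28/2)^2 = 615.7522 mm^2
Stress = 2.3*1000 / 615.7522
= 3.735 MPa

3.735


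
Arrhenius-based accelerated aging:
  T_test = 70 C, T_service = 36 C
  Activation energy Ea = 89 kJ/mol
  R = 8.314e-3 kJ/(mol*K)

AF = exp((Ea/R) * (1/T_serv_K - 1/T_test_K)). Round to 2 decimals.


T_test_K = 343.15, T_serv_K = 309.15
AF = exp((89/8.314e-3) * (1/309.15 - 1/343.15))
= 30.90

30.90


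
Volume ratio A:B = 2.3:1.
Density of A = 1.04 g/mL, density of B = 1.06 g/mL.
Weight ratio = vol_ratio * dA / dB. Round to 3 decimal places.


Wt ratio = 2.3 * 1.04 / 1.06
= 2.257

2.257


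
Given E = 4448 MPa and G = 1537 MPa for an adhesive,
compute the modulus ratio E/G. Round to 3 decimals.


E/G ratio = 4448 / 1537 = 2.894

2.894


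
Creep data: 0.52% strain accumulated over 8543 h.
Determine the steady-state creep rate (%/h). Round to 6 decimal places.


Rate = 0.52 / 8543 = 0.000061 %/h

0.000061


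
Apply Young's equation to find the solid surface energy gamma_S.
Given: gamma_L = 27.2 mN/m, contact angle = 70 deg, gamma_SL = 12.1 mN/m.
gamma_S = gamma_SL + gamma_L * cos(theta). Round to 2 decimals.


theta_rad = 70 * pi/180 = 1.221730
gamma_S = 12.1 + 27.2 * cos(1.221730)
= 21.40 mN/m

21.40


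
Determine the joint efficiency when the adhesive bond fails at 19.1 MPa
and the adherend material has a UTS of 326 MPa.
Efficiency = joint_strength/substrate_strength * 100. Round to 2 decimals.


Joint efficiency = 19.1 / 326 * 100
= 5.86%

5.86


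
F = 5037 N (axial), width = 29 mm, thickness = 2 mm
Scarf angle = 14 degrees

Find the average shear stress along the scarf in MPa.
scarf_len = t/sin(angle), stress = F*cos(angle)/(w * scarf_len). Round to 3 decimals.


scarf_len = 2/sin(14 deg) = 8.2671
cos(14 deg) = 0.970296
stress = 5037*0.970296/(29*8.2671) = 20.386 MPa

20.386


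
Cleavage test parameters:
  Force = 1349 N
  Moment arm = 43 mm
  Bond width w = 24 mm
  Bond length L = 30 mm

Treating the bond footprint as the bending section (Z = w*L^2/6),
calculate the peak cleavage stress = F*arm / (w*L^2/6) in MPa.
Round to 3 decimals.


M = 1349 * 43 = 58007 N*mm
Z = 24 * 30^2 / 6 = 21600 / 6 mm^3
sigma = M / Z = 6 * 58007 / 21600 = 348042 / 21600
= 16.113 MPa

16.113


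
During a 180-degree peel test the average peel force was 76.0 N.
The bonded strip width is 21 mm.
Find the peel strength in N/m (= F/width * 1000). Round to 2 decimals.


Peel strength = F/width * 1000
= 76.0 / 21 * 1000
= 3619.05 N/m

3619.05


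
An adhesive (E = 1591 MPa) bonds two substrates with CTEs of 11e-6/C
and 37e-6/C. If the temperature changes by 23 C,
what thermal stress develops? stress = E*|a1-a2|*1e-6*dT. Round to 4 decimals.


Stress = 1591 * |11 - 37| * 1e-6 * 23
= 0.9514 MPa

0.9514


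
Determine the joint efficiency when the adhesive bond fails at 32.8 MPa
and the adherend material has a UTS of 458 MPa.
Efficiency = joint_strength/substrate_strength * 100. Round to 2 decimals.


Joint efficiency = 32.8 / 458 * 100
= 7.16%

7.16


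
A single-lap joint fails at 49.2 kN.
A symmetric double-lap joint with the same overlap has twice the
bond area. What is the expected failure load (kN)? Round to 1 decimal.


Double-lap load = 2 * 49.2 = 98.4 kN

98.4


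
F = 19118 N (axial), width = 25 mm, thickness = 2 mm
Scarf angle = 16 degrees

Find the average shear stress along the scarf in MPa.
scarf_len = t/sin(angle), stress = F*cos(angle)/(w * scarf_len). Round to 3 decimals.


scarf_len = 2/sin(16 deg) = 7.2559
cos(16 deg) = 0.961262
stress = 19118*0.961262/(25*7.2559) = 101.310 MPa

101.310


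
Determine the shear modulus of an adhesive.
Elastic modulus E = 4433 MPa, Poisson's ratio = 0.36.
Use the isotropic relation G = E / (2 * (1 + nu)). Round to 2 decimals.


G = 4433 / (2*(1+0.36)) = 4433 / 2.72
= 1629.78 MPa

1629.78


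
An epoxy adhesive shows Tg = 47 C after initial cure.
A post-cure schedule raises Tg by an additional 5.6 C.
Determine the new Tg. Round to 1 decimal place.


New Tg = 47 + 5.6
= 52.6 C

52.6


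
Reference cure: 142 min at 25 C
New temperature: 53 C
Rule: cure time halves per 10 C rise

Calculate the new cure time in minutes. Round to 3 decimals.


factor = 2^((53-25)/10) = 6.9644
t_new = 142 / 6.9644 = 20.389 min

20.389


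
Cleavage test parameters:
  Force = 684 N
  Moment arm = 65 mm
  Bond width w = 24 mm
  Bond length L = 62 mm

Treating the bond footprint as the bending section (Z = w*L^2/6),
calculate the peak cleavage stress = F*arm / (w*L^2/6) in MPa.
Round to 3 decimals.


M = 684 * 65 = 44460 N*mm
Z = 24 * 62^2 / 6 = 92256 / 6 mm^3
sigma = M / Z = 6 * 44460 / 92256 = 266760 / 92256
= 2.892 MPa

2.892


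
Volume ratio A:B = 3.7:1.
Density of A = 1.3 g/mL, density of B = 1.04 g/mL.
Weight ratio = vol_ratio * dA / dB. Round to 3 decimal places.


Wt ratio = 3.7 * 1.3 / 1.04
= 4.625

4.625


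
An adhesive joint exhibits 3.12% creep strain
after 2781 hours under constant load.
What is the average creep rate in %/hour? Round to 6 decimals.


Creep rate = strain / time
= 3.12 / 2781
= 0.001122 %/h

0.001122


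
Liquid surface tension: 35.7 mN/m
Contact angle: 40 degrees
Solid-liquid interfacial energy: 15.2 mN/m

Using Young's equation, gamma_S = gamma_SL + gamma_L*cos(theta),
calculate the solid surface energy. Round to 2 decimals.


gamma_S = 15.2 + 35.7 * cos(40)
= 42.55 mN/m

42.55


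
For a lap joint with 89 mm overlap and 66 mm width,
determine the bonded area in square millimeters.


Area = 89 * 66 = 5874 mm^2

5874


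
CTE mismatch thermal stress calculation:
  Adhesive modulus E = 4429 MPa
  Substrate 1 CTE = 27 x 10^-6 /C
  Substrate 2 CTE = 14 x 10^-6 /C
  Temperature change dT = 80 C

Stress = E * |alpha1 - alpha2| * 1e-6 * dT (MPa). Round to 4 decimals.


delta_alpha = |27 - 14| = 13 x 10^-6/C
Stress = 4429 * 13e-6 * 80
= 4.6062 MPa

4.6062


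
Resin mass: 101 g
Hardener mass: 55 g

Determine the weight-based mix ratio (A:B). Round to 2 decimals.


Ratio = 101 / 55 = 1.84

1.84


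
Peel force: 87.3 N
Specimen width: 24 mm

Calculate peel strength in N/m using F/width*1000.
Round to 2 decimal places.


Peel strength = 87.3 / 24 * 1000 = 3637.50 N/m

3637.50


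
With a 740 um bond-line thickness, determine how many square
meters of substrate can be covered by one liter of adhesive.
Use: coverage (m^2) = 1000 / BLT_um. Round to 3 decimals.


Coverage = 1000 / 740 = 1.351 m^2

1.351


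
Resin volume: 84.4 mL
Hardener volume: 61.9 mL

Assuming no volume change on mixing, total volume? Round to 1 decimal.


V_total = 84.4 + 61.9 = 146.3 mL

146.3


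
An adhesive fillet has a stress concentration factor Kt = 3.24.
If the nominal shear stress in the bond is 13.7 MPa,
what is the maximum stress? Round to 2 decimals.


Max stress = 13.7 * 3.24 = 44.39 MPa

44.39


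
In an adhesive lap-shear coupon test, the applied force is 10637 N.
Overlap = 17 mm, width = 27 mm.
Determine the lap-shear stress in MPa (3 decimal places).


stress = F / (overlap * width)
= 10637 / (17 * 27)
= 23.174 MPa

23.174


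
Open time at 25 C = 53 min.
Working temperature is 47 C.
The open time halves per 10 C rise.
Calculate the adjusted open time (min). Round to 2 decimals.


factor = 2^((47 - 25) / 10) = 4.5948
ot = 53 / 4.5948 = 11.53 min

11.53


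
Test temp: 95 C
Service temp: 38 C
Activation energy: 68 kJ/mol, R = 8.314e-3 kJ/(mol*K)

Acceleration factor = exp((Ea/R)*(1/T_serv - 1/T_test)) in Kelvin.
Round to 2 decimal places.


AF = exp((68/0.008314)*(1/311.15 - 1/368.15))
= 58.55

58.55


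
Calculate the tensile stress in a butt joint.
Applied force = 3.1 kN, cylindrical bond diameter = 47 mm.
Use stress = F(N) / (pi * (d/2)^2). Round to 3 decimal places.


A = pi * 23.5^2 = 1734.9445 mm^2
sigma = 3100.0 / 1734.9445 = 1.787 MPa

1.787


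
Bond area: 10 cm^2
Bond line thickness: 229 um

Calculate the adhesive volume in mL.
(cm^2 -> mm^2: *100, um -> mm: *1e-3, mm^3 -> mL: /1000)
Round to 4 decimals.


V = 10*100 * 229*1e-3 / 1000
= 0.2290 mL

0.2290


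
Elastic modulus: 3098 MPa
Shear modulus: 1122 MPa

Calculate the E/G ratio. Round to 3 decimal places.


E / G = 3098 / 1122 = 2.761

2.761


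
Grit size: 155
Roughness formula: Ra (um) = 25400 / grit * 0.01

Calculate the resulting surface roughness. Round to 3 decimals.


Ra = 25400 / 155 * 0.01
= 1.639 um

1.639


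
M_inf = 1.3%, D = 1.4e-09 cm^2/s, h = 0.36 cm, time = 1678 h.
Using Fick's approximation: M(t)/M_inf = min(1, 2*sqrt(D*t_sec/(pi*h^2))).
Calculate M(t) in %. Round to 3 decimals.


t = 6040800 s
ratio = min(1, 2*sqrt(1.4e-09*6040800/(pi*0.1296)))
= 0.288246
M(t) = 1.3 * 0.288246 = 0.375%

0.375


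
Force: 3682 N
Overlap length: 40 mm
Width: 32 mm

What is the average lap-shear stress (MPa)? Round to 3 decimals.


Average shear stress = F / (overlap * width)
= 3682 / (40 * 32)
= 2.877 MPa

2.877


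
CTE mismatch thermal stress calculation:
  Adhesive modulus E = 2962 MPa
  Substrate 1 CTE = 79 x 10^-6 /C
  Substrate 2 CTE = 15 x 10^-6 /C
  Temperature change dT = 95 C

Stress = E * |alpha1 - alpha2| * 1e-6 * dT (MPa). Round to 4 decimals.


delta_alpha = |79 - 15| = 64 x 10^-6/C
Stress = 2962 * 64e-6 * 95
= 18.0090 MPa

18.0090


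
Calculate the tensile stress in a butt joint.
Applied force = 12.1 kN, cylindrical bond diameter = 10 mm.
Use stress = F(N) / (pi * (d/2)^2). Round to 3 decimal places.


A = pi * 5.0^2 = 78.5398 mm^2
sigma = 12100.0 / 78.5398 = 154.062 MPa

154.062


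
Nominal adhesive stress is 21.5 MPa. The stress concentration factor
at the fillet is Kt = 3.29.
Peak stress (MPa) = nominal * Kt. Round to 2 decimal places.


Peak = 21.5 * 3.29 = 70.74 MPa

70.74


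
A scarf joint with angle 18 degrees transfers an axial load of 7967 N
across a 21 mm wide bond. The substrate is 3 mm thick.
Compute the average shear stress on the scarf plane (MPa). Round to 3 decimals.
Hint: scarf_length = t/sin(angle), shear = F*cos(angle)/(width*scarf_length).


scarf_length = 3 / sin(18 deg) = 9.7082 mm
cos(18 deg) = 0.951057
shear stress = 7967 * 0.951057 / (21 * 9.7082)
= 37.166 MPa

37.166


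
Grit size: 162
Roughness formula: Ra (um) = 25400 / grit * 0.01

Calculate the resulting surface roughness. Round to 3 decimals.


Ra = 25400 / 162 * 0.01
= 1.568 um

1.568
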